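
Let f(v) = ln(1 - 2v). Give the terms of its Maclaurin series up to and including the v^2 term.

f(0) = 0
f′(0) = -2
f′′(0) = -4
Dividing each by k! gives the coefficients c_0, ..., c_2.

-2*v^2 - 2*v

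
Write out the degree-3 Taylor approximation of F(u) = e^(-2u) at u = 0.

-4*u^3/3 + 2*u^2 - 2*u + 1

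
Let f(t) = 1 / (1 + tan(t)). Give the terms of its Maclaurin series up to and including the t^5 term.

-32*t^5/15 + 5*t^4/3 - 4*t^3/3 + t^2 - t + 1

Use the geometric series for the reciprocal, then substitute.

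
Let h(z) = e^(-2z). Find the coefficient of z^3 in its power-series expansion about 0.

-4/3

[z^0] = 1;  [z^1] = -2;  [z^2] = 2;  [z^3] = -4/3.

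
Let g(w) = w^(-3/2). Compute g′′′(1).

The coefficient of (w - 1)^3 in the expansion is -35/16, so g′′′(1) = 3! * (-35/16) = -105/8.

-105/8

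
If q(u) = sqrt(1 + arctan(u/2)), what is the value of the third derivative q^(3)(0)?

Let u equal the inner series; expand the outer function in u and truncate.
From the series, [u^3] q = -5/384; multiply by 3! = 6 to get -5/64.

-5/64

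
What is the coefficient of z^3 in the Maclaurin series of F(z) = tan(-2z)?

-8/3

Use the known series and substitute for the argument.
So c_3 = F′′′(0)/3! = -8/3.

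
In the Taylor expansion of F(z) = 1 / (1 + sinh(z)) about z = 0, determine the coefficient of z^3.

Expand as Σ (-1)^k u^k with u equal to the inner function's series.
So c_3 = F′′′(0)/3! = -7/6.

-7/6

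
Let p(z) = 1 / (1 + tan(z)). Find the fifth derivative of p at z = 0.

-256

Use the geometric series for the reciprocal, then substitute.
The coefficient of z^5 in the expansion is -32/15, so p^(5)(0) = 5! * (-32/15) = -256.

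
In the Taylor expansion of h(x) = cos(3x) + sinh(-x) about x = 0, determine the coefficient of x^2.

-9/2

Combine the two series term by term.
h(0) = 1
h′(0) = -1
h′′(0) = -9
So c_2 = h′′(0)/2! = -9/2.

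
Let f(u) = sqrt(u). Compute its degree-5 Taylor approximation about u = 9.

7*(u - 9)^5/5038848 - 5*(u - 9)^4/279936 + (u - 9)^3/3888 - (u - 9)^2/216 + (u - 9)/6 + 3

Use the known series and substitute for the argument.
[(u - 9)^0] = 3;  [(u - 9)^1] = 1/6;  [(u - 9)^2] = -1/216;  [(u - 9)^3] = 1/3888;  [(u - 9)^4] = -5/279936;  [(u - 9)^5] = 7/5038848.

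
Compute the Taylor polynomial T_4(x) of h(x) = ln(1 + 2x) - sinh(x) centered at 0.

-4*x^4 + 5*x^3/2 - 2*x^2 + x

Expand each term separately and add.
[x^0] = 0;  [x^1] = 1;  [x^2] = -2;  [x^3] = 5/2;  [x^4] = -4.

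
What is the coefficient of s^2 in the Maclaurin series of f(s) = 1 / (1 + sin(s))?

Expand as Σ (-1)^k u^k with u equal to the inner function's series.
f(0) = 1
f′(0) = -1
f′′(0) = 2

1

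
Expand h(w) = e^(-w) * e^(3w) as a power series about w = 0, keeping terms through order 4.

Take the Cauchy product of the two expansions.
h(0) = 1
h′(0) = 2
h′′(0) = 4
h′′′(0) = 8
h^(4)(0) = 16
Then c_k = h^(k)(0)/k! gives each Taylor coefficient.

2*w^4/3 + 4*w^3/3 + 2*w^2 + 2*w + 1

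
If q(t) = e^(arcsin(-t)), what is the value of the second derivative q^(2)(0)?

Let u equal the inner series; expand the outer function in u and truncate.
The coefficient of t^2 in the expansion is 1/2, so q′′(0) = 2! * (1/2) = 1.

1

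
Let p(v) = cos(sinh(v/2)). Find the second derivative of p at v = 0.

Plug the Maclaurin series of the inner function into that of the outer and collect terms.
From the series, [v^2] p = -1/8; multiply by 2! = 2 to get -1/4.

-1/4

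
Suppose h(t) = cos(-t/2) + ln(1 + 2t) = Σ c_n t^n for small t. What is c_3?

8/3

Expand each term separately and add.
h(0) = 1
h′(0) = 2
h′′(0) = -17/4
h′′′(0) = 16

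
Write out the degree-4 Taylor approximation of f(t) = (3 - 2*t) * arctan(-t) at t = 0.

Multiply each power in the prefactor through the base expansion.
[t^0] = 0;  [t^1] = -3;  [t^2] = 2;  [t^3] = 1;  [t^4] = -2/3.

-2*t^4/3 + t^3 + 2*t^2 - 3*t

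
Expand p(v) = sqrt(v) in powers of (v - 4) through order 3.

(v - 4)^3/512 - (v - 4)^2/64 + (v - 4)/4 + 2

Compute the successive derivatives at the expansion point and divide by k!.
p(4) = 2
p′(4) = 1/4
p′′(4) = -1/32
p′′′(4) = 3/256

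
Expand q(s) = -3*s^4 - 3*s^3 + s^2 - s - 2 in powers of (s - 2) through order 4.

q(2) = -72
q′(2) = -129
q′′(2) = -178
q′′′(2) = -162
q^(4)(2) = -72

-3*(s - 2)^4 - 27*(s - 2)^3 - 89*(s - 2)^2 - 129*(s - 2) - 72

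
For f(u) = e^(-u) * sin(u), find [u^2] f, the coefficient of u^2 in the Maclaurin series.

Write out both Maclaurin series and multiply, keeping only the needed powers.
[u^0] = 0;  [u^1] = 1;  [u^2] = -1.

-1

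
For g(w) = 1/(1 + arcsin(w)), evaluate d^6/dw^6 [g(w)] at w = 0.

Compose series: expand the inner function first, then feed it into the outer expansion.
The coefficient of w^6 in the expansion is 83/45, so g^(6)(0) = 6! * (83/45) = 1328.

1328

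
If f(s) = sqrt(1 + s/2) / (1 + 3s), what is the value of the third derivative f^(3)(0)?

Write out both Maclaurin series and multiply, keeping only the needed powers.
The coefficient of s^3 in the expansion is -3155/128, so f′′′(0) = 3! * (-3155/128) = -9465/64.

-9465/64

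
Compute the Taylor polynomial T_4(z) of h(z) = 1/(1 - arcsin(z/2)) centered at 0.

Compose series: expand the inner function first, then feed it into the outer expansion.
[z^0] = 1;  [z^1] = 1/2;  [z^2] = 1/4;  [z^3] = 7/48;  [z^4] = 1/12.

z^4/12 + 7*z^3/48 + z^2/4 + z/2 + 1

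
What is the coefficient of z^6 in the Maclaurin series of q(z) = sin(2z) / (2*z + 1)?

Expand 1/(denominator) as a geometric series and multiply by the numerator's series.
q(0) = 0
q′(0) = 2
q′′(0) = -8
q′′′(0) = 40
q^(4)(0) = -320
q^(5)(0) = 3232
q^(6)(0) = -38784

-808/15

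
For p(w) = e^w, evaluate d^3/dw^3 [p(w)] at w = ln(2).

Apply the Taylor formula c_k = f^(k)(a)/k!.
The coefficient of (w - ln(2))^3 in the expansion is 1/3, so p′′′(ln(2)) = 3! * (1/3) = 2.

2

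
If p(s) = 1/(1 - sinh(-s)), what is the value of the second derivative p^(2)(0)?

Plug the Maclaurin series of the inner function into that of the outer and collect terms.
The coefficient of s^2 in the expansion is 1, so p′′(0) = 2! * (1) = 2.

2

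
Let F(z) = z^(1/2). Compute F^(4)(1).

The coefficient of (z - 1)^4 in the expansion is -5/128, so F^(4)(1) = 4! * (-5/128) = -15/16.

-15/16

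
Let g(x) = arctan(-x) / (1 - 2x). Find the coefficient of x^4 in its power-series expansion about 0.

Write out both Maclaurin series and multiply, keeping only the needed powers.
g(0) = 0
g′(0) = -1
g′′(0) = -4
g′′′(0) = -22
g^(4)(0) = -176
So c_4 = g^(4)(0)/4! = -22/3.

-22/3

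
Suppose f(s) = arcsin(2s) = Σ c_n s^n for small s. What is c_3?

Apply the Taylor formula c_k = f^(k)(a)/k!.

4/3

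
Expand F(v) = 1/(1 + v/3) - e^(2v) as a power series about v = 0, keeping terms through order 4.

Expand each term separately and add.
[v^0] = 0;  [v^1] = -7/3;  [v^2] = -17/9;  [v^3] = -37/27;  [v^4] = -53/81.

-53*v^4/81 - 37*v^3/27 - 17*v^2/9 - 7*v/3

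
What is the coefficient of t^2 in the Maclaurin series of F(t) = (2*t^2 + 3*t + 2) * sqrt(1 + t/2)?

Distribute the polynomial across the series and collect like powers.
F(0) = 2
F′(0) = 7/2
F′′(0) = 43/8
So c_2 = F′′(0)/2! = 43/16.

43/16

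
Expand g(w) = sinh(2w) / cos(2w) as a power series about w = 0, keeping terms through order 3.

16*w^3/3 + 2*w

Write the quotient as an unknown series and match coefficients against numerator = denominator · series.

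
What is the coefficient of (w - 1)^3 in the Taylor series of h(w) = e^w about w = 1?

e/6

Compute the successive derivatives at the expansion point and divide by k!.
h(1) = e
h′(1) = e
h′′(1) = e
h′′′(1) = e
So c_3 = h′′′(1)/3! = e/6.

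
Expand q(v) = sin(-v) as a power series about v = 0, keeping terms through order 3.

v^3/6 - v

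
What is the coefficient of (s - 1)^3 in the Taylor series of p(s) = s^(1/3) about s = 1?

5/81

[(s - 1)^0] = 1;  [(s - 1)^1] = 1/3;  [(s - 1)^2] = -1/9;  [(s - 1)^3] = 5/81.
So c_3 = p′′′(1)/3! = 5/81.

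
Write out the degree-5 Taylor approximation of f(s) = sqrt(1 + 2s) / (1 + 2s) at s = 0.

Take the Cauchy product of the two expansions.
f(0) = 1
f′(0) = -1
f′′(0) = 3
f′′′(0) = -15
f^(4)(0) = 105
f^(5)(0) = -945

-63*s^5/8 + 35*s^4/8 - 5*s^3/2 + 3*s^2/2 - s + 1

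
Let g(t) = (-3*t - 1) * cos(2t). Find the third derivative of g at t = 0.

36

Distribute the polynomial across the series and collect like powers.
From the series, [t^3] g = 6; multiply by 3! = 6 to get 36.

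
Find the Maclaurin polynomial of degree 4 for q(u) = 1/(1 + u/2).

q(0) = 1
q′(0) = -1/2
q′′(0) = 1/2
q′′′(0) = -3/4
q^(4)(0) = 3/2

u^4/16 - u^3/8 + u^2/4 - u/2 + 1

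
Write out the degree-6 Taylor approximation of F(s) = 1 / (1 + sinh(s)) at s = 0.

Use the geometric series for the reciprocal, then substitute.
F(0) = 1
F′(0) = -1
F′′(0) = 2
F′′′(0) = -7
F^(4)(0) = 32
F^(5)(0) = -181
F^(6)(0) = 1232

77*s^6/45 - 181*s^5/120 + 4*s^4/3 - 7*s^3/6 + s^2 - s + 1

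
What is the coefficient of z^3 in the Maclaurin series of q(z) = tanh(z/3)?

[z^0] = 0;  [z^1] = 1/3;  [z^2] = 0;  [z^3] = -1/81.

-1/81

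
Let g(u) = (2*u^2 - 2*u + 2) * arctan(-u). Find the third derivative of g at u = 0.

-8

Distribute the polynomial across the series and collect like powers.
The coefficient of u^3 in the expansion is -4/3, so g′′′(0) = 3! * (-4/3) = -8.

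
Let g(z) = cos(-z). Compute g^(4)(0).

1

From the series, [z^4] g = 1/24; multiply by 4! = 24 to get 1.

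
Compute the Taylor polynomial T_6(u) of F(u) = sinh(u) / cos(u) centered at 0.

Divide the numerator series by the denominator series (power-series long division).
F(0) = 0
F′(0) = 1
F′′(0) = 0
F′′′(0) = 4
F^(4)(0) = 0
F^(5)(0) = 36
F^(6)(0) = 0

3*u^5/10 + 2*u^3/3 + u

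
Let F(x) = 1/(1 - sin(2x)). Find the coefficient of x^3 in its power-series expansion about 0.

Compose series: expand the inner function first, then feed it into the outer expansion.
So c_3 = F′′′(0)/3! = 20/3.

20/3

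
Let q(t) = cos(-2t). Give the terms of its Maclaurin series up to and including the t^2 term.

1 - 2*t^2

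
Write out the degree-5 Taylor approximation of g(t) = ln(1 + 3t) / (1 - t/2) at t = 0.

807*t^5/20 - 33*t^4/2 + 15*t^3/2 - 3*t^2 + 3*t

Take the Cauchy product of the two expansions.
g(0) = 0
g′(0) = 3
g′′(0) = -6
g′′′(0) = 45
g^(4)(0) = -396
g^(5)(0) = 4842
Dividing each by k! gives the coefficients c_0, ..., c_5.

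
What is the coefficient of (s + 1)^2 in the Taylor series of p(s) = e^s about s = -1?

e^(-1)/2

p(-1) = e^(-1)
p′(-1) = e^(-1)
p′′(-1) = e^(-1)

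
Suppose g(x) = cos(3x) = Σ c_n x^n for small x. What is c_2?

g(0) = 1
g′(0) = 0
g′′(0) = -9
Then c_k = g^(k)(0)/k! gives each Taylor coefficient.

-9/2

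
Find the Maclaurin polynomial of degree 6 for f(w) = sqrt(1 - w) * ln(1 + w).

-169*w^6/640 + 529*w^5/1920 - 5*w^4/12 + 11*w^3/24 - w^2 + w

Take the Cauchy product of the two expansions.
[w^0] = 0;  [w^1] = 1;  [w^2] = -1;  [w^3] = 11/24;  [w^4] = -5/12;  [w^5] = 529/1920;  [w^6] = -169/640.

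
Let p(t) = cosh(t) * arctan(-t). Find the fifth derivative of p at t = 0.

-9

Multiply the two series term by term and collect like powers.
The coefficient of t^5 in the expansion is -3/40, so p^(5)(0) = 5! * (-3/40) = -9.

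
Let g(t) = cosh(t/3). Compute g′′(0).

1/9

From the series, [t^2] g = 1/18; multiply by 2! = 2 to get 1/9.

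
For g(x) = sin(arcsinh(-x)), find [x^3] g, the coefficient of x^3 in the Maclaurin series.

1/3

Substitute the inner expansion into the outer series and collect powers.
g(0) = 0
g′(0) = -1
g′′(0) = 0
g′′′(0) = 2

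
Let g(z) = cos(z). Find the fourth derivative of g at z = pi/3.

Compute the successive derivatives at the expansion point and divide by k!.
From the series, [(z - pi/3)^4] g = 1/48; multiply by 4! = 24 to get 1/2.

1/2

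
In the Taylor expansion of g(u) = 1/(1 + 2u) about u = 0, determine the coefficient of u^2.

4

[u^0] = 1;  [u^1] = -2;  [u^2] = 4.
So c_2 = g′′(0)/2! = 4.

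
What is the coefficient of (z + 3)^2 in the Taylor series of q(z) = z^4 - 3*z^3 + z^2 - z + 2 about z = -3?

82

Differentiate repeatedly and evaluate at the center.
q(-3) = 176
q′(-3) = -196
q′′(-3) = 164
So c_2 = q′′(-3)/2! = 82.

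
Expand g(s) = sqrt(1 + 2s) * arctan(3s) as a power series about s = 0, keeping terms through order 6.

Expand each factor separately, then convolve coefficients.
g(0) = 0
g′(0) = 3
g′′(0) = 6
g′′′(0) = -63
g^(4)(0) = -180
g^(5)(0) = 6147
g^(6)(0) = 33642

1869*s^6/40 + 2049*s^5/40 - 15*s^4/2 - 21*s^3/2 + 3*s^2 + 3*s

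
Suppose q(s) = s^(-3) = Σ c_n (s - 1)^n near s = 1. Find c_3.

q(1) = 1
q′(1) = -3
q′′(1) = 12
q′′′(1) = -60
So c_3 = q′′′(1)/3! = -10.

-10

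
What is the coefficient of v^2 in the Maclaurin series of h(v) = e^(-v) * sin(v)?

-1

Multiply the two series term by term and collect like powers.
h(0) = 0
h′(0) = 1
h′′(0) = -2
Then c_k = h^(k)(0)/k! gives each Taylor coefficient.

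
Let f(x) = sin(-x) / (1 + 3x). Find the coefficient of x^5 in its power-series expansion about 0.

-9541/120

Take the Cauchy product of the two expansions.
f(0) = 0
f′(0) = -1
f′′(0) = 6
f′′′(0) = -53
f^(4)(0) = 636
f^(5)(0) = -9541
Dividing each by k! gives the coefficients c_0, ..., c_5.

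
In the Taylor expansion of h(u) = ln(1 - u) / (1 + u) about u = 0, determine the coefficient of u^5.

Multiply the two series term by term and collect like powers.
h(0) = 0
h′(0) = -1
h′′(0) = 1
h′′′(0) = -5
h^(4)(0) = 14
h^(5)(0) = -94
So c_5 = h^(5)(0)/5! = -47/60.

-47/60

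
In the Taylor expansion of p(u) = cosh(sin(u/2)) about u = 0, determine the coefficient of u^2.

Substitute the inner expansion into the outer series and collect powers.
[u^0] = 1;  [u^1] = 0;  [u^2] = 1/8.
So c_2 = p′′(0)/2! = 1/8.

1/8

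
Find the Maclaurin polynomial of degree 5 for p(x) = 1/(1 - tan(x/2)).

x^5/15 + 5*x^4/48 + x^3/6 + x^2/4 + x/2 + 1

Compose series: expand the inner function first, then feed it into the outer expansion.
[x^0] = 1;  [x^1] = 1/2;  [x^2] = 1/4;  [x^3] = 1/6;  [x^4] = 5/48;  [x^5] = 1/15.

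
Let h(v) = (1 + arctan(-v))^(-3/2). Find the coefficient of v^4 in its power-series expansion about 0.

Plug the Maclaurin series of the inner function into that of the outer and collect terms.
h(0) = 1
h′(0) = 3/2
h′′(0) = 15/4
h′′′(0) = 81/8
h^(4)(0) = 465/16
Dividing each by k! gives the coefficients c_0, ..., c_4.

155/128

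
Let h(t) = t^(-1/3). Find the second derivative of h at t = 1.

4/9

The coefficient of (t - 1)^2 in the expansion is 2/9, so h′′(1) = 2! * (2/9) = 4/9.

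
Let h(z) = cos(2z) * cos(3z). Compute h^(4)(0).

Multiply the two series term by term and collect like powers.
From the series, [z^4] h = 313/24; multiply by 4! = 24 to get 313.

313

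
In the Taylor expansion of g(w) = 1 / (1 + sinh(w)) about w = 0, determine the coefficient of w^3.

-7/6

Write 1/(1+u) = 1 - u + u^2 - u^3 + ... and substitute the series for u.
g(0) = 1
g′(0) = -1
g′′(0) = 2
g′′′(0) = -7
So c_3 = g′′′(0)/3! = -7/6.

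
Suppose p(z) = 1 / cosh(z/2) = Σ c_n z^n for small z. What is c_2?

Divide the numerator series by the denominator series (power-series long division).
p(0) = 1
p′(0) = 0
p′′(0) = -1/4
The Taylor polynomial is Σ p^(k)(0)/k! · z^k.

-1/8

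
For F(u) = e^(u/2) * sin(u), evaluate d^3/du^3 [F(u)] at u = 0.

-1/4

Write out both Maclaurin series and multiply, keeping only the needed powers.
The coefficient of u^3 in the expansion is -1/24, so F′′′(0) = 3! * (-1/24) = -1/4.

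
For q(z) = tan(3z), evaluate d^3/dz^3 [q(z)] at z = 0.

54

The coefficient of z^3 in the expansion is 9, so q′′′(0) = 3! * (9) = 54.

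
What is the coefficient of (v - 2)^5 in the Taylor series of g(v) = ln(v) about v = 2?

1/160

[(v - 2)^0] = ln(2);  [(v - 2)^1] = 1/2;  [(v - 2)^2] = -1/8;  [(v - 2)^3] = 1/24;  [(v - 2)^4] = -1/64;  [(v - 2)^5] = 1/160.
So c_5 = g^(5)(2)/5! = 1/160.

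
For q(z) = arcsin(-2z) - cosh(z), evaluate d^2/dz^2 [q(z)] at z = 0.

-1

Combine the two series term by term.
From the series, [z^2] q = -1/2; multiply by 2! = 2 to get -1.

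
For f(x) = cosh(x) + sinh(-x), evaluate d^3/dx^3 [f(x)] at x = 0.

Expand each term separately and add.
The coefficient of x^3 in the expansion is -1/6, so f′′′(0) = 3! * (-1/6) = -1.

-1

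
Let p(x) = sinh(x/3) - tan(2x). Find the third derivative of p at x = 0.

-431/27

Add the two expansions coefficient-wise.
From the series, [x^3] p = -431/162; multiply by 3! = 6 to get -431/27.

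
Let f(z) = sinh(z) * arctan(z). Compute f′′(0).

Take the Cauchy product of the two expansions.
The coefficient of z^2 in the expansion is 1, so f′′(0) = 2! * (1) = 2.

2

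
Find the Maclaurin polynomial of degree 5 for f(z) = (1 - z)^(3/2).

3*z^5/256 + 3*z^4/128 + z^3/16 + 3*z^2/8 - 3*z/2 + 1

[z^0] = 1;  [z^1] = -3/2;  [z^2] = 3/8;  [z^3] = 1/16;  [z^4] = 3/128;  [z^5] = 3/256.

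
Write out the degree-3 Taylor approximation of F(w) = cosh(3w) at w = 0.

9*w^2/2 + 1

Apply the Taylor formula c_k = f^(k)(a)/k!.
F(0) = 1
F′(0) = 0
F′′(0) = 9
F′′′(0) = 0
The Taylor polynomial is Σ F^(k)(0)/k! · w^k.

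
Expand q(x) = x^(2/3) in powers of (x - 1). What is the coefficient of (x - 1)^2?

-1/9

Apply the Taylor formula c_k = f^(k)(a)/k!.
[(x - 1)^0] = 1;  [(x - 1)^1] = 2/3;  [(x - 1)^2] = -1/9.
So c_2 = q′′(1)/2! = -1/9.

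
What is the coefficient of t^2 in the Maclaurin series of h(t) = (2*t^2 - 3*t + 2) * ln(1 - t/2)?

5/4

Distribute the polynomial across the series and collect like powers.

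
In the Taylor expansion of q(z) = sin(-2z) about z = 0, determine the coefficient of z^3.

4/3

q(0) = 0
q′(0) = -2
q′′(0) = 0
q′′′(0) = 8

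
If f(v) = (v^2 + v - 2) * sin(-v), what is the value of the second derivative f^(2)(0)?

-2

Shift and add copies of the series according to the polynomial's terms.
The coefficient of v^2 in the expansion is -1, so f′′(0) = 2! * (-1) = -2.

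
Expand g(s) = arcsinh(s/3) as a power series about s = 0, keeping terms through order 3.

g(0) = 0
g′(0) = 1/3
g′′(0) = 0
g′′′(0) = -1/27
Dividing each by k! gives the coefficients c_0, ..., c_3.

-s^3/162 + s/3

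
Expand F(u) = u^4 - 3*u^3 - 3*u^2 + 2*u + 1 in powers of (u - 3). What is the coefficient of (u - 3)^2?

F(3) = -20
F′(3) = 11
F′′(3) = 48
Then c_k = F^(k)(3)/k! gives each Taylor coefficient.

24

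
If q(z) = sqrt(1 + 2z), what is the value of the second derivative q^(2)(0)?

From the series, [z^2] q = -1/2; multiply by 2! = 2 to get -1.

-1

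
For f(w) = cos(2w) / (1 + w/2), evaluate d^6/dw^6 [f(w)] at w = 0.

-91/4

Multiply the two series term by term and collect like powers.
The coefficient of w^6 in the expansion is -2^(239/642)*3^(437/642)*5^(65/214)*7^(188/321)/441, so f^(6)(0) = 6! * (-2^(239/642)*3^(437/642)*5^(65/214)*7^(188/321)/441) = -91/4.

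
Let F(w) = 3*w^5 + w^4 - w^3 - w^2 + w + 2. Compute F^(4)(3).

1104

The coefficient of (w - 3)^4 in the expansion is 46, so F^(4)(3) = 4! * (46) = 1104.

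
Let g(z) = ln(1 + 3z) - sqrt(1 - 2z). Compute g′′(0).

-8

Expand each term separately and add.
From the series, [z^2] g = -4; multiply by 2! = 2 to get -8.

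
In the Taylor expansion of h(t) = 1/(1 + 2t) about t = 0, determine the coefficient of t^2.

4

Use the known series and substitute for the argument.
[t^0] = 1;  [t^1] = -2;  [t^2] = 4.
So c_2 = h′′(0)/2! = 4.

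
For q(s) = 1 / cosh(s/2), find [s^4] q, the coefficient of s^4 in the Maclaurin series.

5/384

Invert the denominator's series and multiply.
So c_4 = q^(4)(0)/4! = 5/384.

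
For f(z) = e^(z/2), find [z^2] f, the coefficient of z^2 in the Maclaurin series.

1/8

f(0) = 1
f′(0) = 1/2
f′′(0) = 1/4
Then c_k = f^(k)(0)/k! gives each Taylor coefficient.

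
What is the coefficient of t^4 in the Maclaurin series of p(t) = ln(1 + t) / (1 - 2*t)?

Expand 1/(denominator) as a geometric series and multiply by the numerator's series.
[t^0] = 0;  [t^1] = 1;  [t^2] = 3/2;  [t^3] = 10/3;  [t^4] = 77/12.
So c_4 = p^(4)(0)/4! = 77/12.

77/12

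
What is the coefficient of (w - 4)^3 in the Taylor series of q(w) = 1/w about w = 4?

q(4) = 1/4
q′(4) = -1/16
q′′(4) = 1/32
q′′′(4) = -3/128

-1/256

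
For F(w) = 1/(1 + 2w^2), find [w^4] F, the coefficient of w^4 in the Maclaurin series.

[w^0] = 1;  [w^1] = 0;  [w^2] = -2;  [w^3] = 0;  [w^4] = 4.

4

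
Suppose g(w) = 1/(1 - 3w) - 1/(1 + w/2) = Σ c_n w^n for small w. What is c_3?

217/8

Add the two expansions coefficient-wise.
g(0) = 0
g′(0) = 7/2
g′′(0) = 35/2
g′′′(0) = 651/4
The Taylor polynomial is Σ g^(k)(0)/k! · w^k.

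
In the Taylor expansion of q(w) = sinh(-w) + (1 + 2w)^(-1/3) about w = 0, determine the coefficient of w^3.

-251/162

Expand each term separately and add.
q(0) = 1
q′(0) = -5/3
q′′(0) = 16/9
q′′′(0) = -251/27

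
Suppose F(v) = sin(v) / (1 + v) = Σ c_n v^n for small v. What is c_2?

Write out both Maclaurin series and multiply, keeping only the needed powers.
F(0) = 0
F′(0) = 1
F′′(0) = -2
Dividing each by k! gives the coefficients c_0, ..., c_2.

-1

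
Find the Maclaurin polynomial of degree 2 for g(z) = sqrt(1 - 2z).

-z^2/2 - z + 1

[z^0] = 1;  [z^1] = -1;  [z^2] = -1/2.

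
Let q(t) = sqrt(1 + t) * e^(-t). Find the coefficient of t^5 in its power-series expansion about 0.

Multiply the two series term by term and collect like powers.
q(0) = 1
q′(0) = -1/2
q′′(0) = -1/4
q′′′(0) = 13/8
q^(4)(0) = -79/16
q^(5)(0) = 503/32
So c_5 = q^(5)(0)/5! = 503/3840.

503/3840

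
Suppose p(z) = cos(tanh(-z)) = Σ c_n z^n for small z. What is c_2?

-1/2

Let u equal the inner series; expand the outer function in u and truncate.
[z^0] = 1;  [z^1] = 0;  [z^2] = -1/2.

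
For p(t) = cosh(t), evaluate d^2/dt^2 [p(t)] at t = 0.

Apply the Taylor formula c_k = f^(k)(a)/k!.
The coefficient of t^2 in the expansion is 1/2, so p′′(0) = 2! * (1/2) = 1.

1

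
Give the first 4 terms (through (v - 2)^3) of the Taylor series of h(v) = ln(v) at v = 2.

(v - 2)^3/24 - (v - 2)^2/8 + (v - 2)/2 + ln(2)

h(2) = ln(2)
h′(2) = 1/2
h′′(2) = -1/4
h′′′(2) = 1/4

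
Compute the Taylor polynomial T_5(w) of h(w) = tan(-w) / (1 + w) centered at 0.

Multiply the two series term by term and collect like powers.
h(0) = 0
h′(0) = -1
h′′(0) = 2
h′′′(0) = -8
h^(4)(0) = 32
h^(5)(0) = -176

-22*w^5/15 + 4*w^4/3 - 4*w^3/3 + w^2 - w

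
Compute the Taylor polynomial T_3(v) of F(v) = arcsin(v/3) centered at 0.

v^3/162 + v/3

F(0) = 0
F′(0) = 1/3
F′′(0) = 0
F′′′(0) = 1/27
Then c_k = F^(k)(0)/k! gives each Taylor coefficient.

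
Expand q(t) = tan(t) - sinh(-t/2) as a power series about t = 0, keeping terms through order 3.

17*t^3/48 + 3*t/2

Expand each term separately and add.
[t^0] = 0;  [t^1] = 3/2;  [t^2] = 0;  [t^3] = 17/48.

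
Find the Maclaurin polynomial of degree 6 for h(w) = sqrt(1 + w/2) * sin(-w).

Write out both Maclaurin series and multiply, keeping only the needed powers.
[w^0] = 0;  [w^1] = -1;  [w^2] = -1/4;  [w^3] = 19/96;  [w^4] = 13/384;  [w^5] = -341/30720;  [w^6] = -67/40960.

-67*w^6/40960 - 341*w^5/30720 + 13*w^4/384 + 19*w^3/96 - w^2/4 - w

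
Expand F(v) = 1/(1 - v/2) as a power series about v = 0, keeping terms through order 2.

v^2/4 + v/2 + 1

[v^0] = 1;  [v^1] = 1/2;  [v^2] = 1/4.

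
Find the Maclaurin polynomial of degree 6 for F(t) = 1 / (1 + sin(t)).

17*t^6/45 - 61*t^5/120 + 2*t^4/3 - 5*t^3/6 + t^2 - t + 1

Expand as Σ (-1)^k u^k with u equal to the inner function's series.
F(0) = 1
F′(0) = -1
F′′(0) = 2
F′′′(0) = -5
F^(4)(0) = 16
F^(5)(0) = -61
F^(6)(0) = 272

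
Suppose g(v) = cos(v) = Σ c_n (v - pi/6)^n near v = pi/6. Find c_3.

1/12

[(v - pi/6)^0] = sqrt(3)/2;  [(v - pi/6)^1] = -1/2;  [(v - pi/6)^2] = -sqrt(3)/4;  [(v - pi/6)^3] = 1/12.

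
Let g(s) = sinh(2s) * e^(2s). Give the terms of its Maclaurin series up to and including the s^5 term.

Expand each factor separately, then convolve coefficients.
g(0) = 0
g′(0) = 2
g′′(0) = 8
g′′′(0) = 32
g^(4)(0) = 128
g^(5)(0) = 512
Dividing each by k! gives the coefficients c_0, ..., c_5.

64*s^5/15 + 16*s^4/3 + 16*s^3/3 + 4*s^2 + 2*s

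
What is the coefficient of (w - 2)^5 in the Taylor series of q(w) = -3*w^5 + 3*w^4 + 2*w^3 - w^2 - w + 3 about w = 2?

[(w - 2)^0] = -35;  [(w - 2)^1] = -125;  [(w - 2)^2] = -157;  [(w - 2)^3] = -94;  [(w - 2)^4] = -27;  [(w - 2)^5] = -3.
So c_5 = q^(5)(2)/5! = -3.

-3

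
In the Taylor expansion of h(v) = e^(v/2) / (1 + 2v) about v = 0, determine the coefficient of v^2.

25/8

Write out both Maclaurin series and multiply, keeping only the needed powers.
h(0) = 1
h′(0) = -3/2
h′′(0) = 25/4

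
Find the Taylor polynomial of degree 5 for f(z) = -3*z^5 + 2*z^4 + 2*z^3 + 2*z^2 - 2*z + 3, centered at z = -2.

Use the known series and substitute for the argument.
[(z + 2)^0] = 127;  [(z + 2)^1] = -290;  [(z + 2)^2] = 278;  [(z + 2)^3] = -134;  [(z + 2)^4] = 32;  [(z + 2)^5] = -3.

-3*(z + 2)^5 + 32*(z + 2)^4 - 134*(z + 2)^3 + 278*(z + 2)^2 - 290*(z + 2) + 127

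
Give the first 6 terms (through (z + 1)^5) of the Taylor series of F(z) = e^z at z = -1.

(z + 1)^5*e^(-1)/120 + (z + 1)^4*e^(-1)/24 + (z + 1)^3*e^(-1)/6 + (z + 1)^2*e^(-1)/2 + (z + 1)*e^(-1) + e^(-1)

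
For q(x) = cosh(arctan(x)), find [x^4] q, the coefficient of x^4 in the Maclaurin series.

Compose series: expand the inner function first, then feed it into the outer expansion.
So c_4 = q^(4)(0)/4! = -7/24.

-7/24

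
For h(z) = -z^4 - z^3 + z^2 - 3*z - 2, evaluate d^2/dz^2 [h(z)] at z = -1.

From the series, [(z + 1)^2] h = -2; multiply by 2! = 2 to get -4.

-4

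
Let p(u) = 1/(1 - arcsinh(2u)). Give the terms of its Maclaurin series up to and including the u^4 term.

Substitute the inner expansion into the outer series and collect powers.

32*u^4/3 + 20*u^3/3 + 4*u^2 + 2*u + 1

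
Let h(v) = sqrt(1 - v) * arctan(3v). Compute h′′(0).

-3

Write out both Maclaurin series and multiply, keeping only the needed powers.
From the series, [v^2] h = -3/2; multiply by 2! = 2 to get -3.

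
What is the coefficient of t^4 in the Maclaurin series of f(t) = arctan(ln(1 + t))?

Substitute the inner expansion into the outer series and collect powers.
f(0) = 0
f′(0) = 1
f′′(0) = -1
f′′′(0) = 0
f^(4)(0) = 6

1/4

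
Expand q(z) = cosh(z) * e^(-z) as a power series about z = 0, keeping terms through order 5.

-2*z^5/15 + z^4/3 - 2*z^3/3 + z^2 - z + 1

Write out both Maclaurin series and multiply, keeping only the needed powers.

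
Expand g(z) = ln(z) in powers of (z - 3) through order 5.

g(3) = ln(3)
g′(3) = 1/3
g′′(3) = -1/9
g′′′(3) = 2/27
g^(4)(3) = -2/27
g^(5)(3) = 8/81

(z - 3)^5/1215 - (z - 3)^4/324 + (z - 3)^3/81 - (z - 3)^2/18 + (z - 3)/3 + ln(3)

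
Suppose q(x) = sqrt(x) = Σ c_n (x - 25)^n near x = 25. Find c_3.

q(25) = 5
q′(25) = 1/10
q′′(25) = -1/500
q′′′(25) = 3/25000
So c_3 = q′′′(25)/3! = 1/50000.

1/50000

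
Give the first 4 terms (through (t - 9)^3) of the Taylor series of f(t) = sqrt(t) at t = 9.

f(9) = 3
f′(9) = 1/6
f′′(9) = -1/108
f′′′(9) = 1/648
Then c_k = f^(k)(9)/k! gives each Taylor coefficient.

(t - 9)^3/3888 - (t - 9)^2/216 + (t - 9)/6 + 3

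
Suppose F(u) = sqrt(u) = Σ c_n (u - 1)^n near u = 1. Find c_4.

F(1) = 1
F′(1) = 1/2
F′′(1) = -1/4
F′′′(1) = 3/8
F^(4)(1) = -15/16
Then c_k = F^(k)(1)/k! gives each Taylor coefficient.

-5/128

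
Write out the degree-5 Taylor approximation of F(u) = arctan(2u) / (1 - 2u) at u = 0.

416*u^5/15 + 32*u^4/3 + 16*u^3/3 + 4*u^2 + 2*u

Multiply the two series term by term and collect like powers.
F(0) = 0
F′(0) = 2
F′′(0) = 8
F′′′(0) = 32
F^(4)(0) = 256
F^(5)(0) = 3328
The Taylor polynomial is Σ F^(k)(0)/k! · u^k.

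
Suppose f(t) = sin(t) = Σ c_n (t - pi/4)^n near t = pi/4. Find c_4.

f(pi/4) = sqrt(2)/2
f′(pi/4) = sqrt(2)/2
f′′(pi/4) = -sqrt(2)/2
f′′′(pi/4) = -sqrt(2)/2
f^(4)(pi/4) = sqrt(2)/2
So c_4 = f^(4)(pi/4)/4! = sqrt(2)/48.

sqrt(2)/48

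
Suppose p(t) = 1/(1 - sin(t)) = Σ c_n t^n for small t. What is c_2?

Substitute the inner expansion into the outer series and collect powers.

1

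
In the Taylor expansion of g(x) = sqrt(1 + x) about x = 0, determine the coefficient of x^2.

-1/8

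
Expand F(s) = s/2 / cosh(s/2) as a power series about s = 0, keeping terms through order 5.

5*s^5/768 - s^3/16 + s/2

Write the quotient as an unknown series and match coefficients against numerator = denominator · series.
[s^0] = 0;  [s^1] = 1/2;  [s^2] = 0;  [s^3] = -1/16;  [s^4] = 0;  [s^5] = 5/768.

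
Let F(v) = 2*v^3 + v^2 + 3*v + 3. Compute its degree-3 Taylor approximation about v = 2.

F(2) = 29
F′(2) = 31
F′′(2) = 26
F′′′(2) = 12
The Taylor polynomial is Σ F^(k)(2)/k! · (v - 2)^k.

2*(v - 2)^3 + 13*(v - 2)^2 + 31*(v - 2) + 29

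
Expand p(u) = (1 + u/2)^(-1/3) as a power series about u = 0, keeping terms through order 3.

-7*u^3/324 + u^2/18 - u/6 + 1

Differentiate repeatedly and evaluate at the center.
[u^0] = 1;  [u^1] = -1/6;  [u^2] = 1/18;  [u^3] = -7/324.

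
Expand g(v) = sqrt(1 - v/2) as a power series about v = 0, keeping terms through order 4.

-5*v^4/2048 - v^3/128 - v^2/32 - v/4 + 1

g(0) = 1
g′(0) = -1/4
g′′(0) = -1/16
g′′′(0) = -3/64
g^(4)(0) = -15/256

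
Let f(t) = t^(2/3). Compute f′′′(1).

Differentiate repeatedly and evaluate at the center.
From the series, [(t - 1)^3] f = 4/81; multiply by 3! = 6 to get 8/27.

8/27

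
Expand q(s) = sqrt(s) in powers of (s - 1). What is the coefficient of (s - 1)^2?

Differentiate repeatedly and evaluate at the center.
q(1) = 1
q′(1) = 1/2
q′′(1) = -1/4
So c_2 = q′′(1)/2! = -1/8.

-1/8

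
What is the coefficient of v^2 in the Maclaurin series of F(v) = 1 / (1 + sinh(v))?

1

Use the geometric series for the reciprocal, then substitute.
[v^0] = 1;  [v^1] = -1;  [v^2] = 1.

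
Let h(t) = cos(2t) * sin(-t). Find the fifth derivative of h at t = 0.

-121

Expand each factor separately, then convolve coefficients.
The coefficient of t^5 in the expansion is -121/120, so h^(5)(0) = 5! * (-121/120) = -121.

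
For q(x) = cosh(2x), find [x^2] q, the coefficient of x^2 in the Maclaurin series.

2

q(0) = 1
q′(0) = 0
q′′(0) = 4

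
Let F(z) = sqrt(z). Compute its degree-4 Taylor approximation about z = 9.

[(z - 9)^0] = 3;  [(z - 9)^1] = 1/6;  [(z - 9)^2] = -1/216;  [(z - 9)^3] = 1/3888;  [(z - 9)^4] = -5/279936.

-5*(z - 9)^4/279936 + (z - 9)^3/3888 - (z - 9)^2/216 + (z - 9)/6 + 3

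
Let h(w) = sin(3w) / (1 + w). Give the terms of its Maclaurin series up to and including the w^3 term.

-3*w^3/2 - 3*w^2 + 3*w

Write out both Maclaurin series and multiply, keeping only the needed powers.
h(0) = 0
h′(0) = 3
h′′(0) = -6
h′′′(0) = -9
Dividing each by k! gives the coefficients c_0, ..., c_3.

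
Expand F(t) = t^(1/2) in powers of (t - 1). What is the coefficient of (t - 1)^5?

7/256

F(1) = 1
F′(1) = 1/2
F′′(1) = -1/4
F′′′(1) = 3/8
F^(4)(1) = -15/16
F^(5)(1) = 105/32
So c_5 = F^(5)(1)/5! = 7/256.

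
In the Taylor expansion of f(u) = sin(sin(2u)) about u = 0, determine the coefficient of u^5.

16/5

Compose series: expand the inner function first, then feed it into the outer expansion.
So c_5 = f^(5)(0)/5! = 16/5.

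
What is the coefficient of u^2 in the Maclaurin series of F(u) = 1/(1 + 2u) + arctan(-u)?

4

Combine the two series term by term.
F(0) = 1
F′(0) = -3
F′′(0) = 8
Then c_k = F^(k)(0)/k! gives each Taylor coefficient.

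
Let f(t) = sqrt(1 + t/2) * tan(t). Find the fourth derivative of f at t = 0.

35/16

Write out both Maclaurin series and multiply, keeping only the needed powers.
The coefficient of t^4 in the expansion is 35/384, so f^(4)(0) = 4! * (35/384) = 35/16.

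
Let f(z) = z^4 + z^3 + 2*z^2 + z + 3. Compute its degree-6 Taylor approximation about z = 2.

[(z - 2)^0] = 37;  [(z - 2)^1] = 53;  [(z - 2)^2] = 32;  [(z - 2)^3] = 9;  [(z - 2)^4] = 1;  [(z - 2)^5] = 0;  [(z - 2)^6] = 0.

(z - 2)^4 + 9*(z - 2)^3 + 32*(z - 2)^2 + 53*(z - 2) + 37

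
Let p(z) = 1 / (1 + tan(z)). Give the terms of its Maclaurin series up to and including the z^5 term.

-32*z^5/15 + 5*z^4/3 - 4*z^3/3 + z^2 - z + 1

Expand as Σ (-1)^k u^k with u equal to the inner function's series.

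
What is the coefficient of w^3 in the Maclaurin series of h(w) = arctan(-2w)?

[w^0] = 0;  [w^1] = -2;  [w^2] = 0;  [w^3] = 8/3.
So c_3 = h′′′(0)/3! = 8/3.

8/3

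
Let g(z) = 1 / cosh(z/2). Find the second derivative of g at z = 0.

-1/4

Write the quotient as an unknown series and match coefficients against numerator = denominator · series.
The coefficient of z^2 in the expansion is -1/8, so g′′(0) = 2! * (-1/8) = -1/4.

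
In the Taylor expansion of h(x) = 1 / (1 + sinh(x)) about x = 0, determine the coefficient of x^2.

Use the geometric series for the reciprocal, then substitute.
So c_2 = h′′(0)/2! = 1.

1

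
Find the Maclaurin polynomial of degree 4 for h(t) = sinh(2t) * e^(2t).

Multiply the two series term by term and collect like powers.

16*t^4/3 + 16*t^3/3 + 4*t^2 + 2*t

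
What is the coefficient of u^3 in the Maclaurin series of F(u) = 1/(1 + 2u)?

-8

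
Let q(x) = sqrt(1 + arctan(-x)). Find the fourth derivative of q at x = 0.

17/16

Plug the Maclaurin series of the inner function into that of the outer and collect terms.
The coefficient of x^4 in the expansion is 17/384, so q^(4)(0) = 4! * (17/384) = 17/16.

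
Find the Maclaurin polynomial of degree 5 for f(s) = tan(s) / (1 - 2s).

262*s^5/15 + 26*s^4/3 + 13*s^3/3 + 2*s^2 + s

Take the Cauchy product of the two expansions.
f(0) = 0
f′(0) = 1
f′′(0) = 4
f′′′(0) = 26
f^(4)(0) = 208
f^(5)(0) = 2096
Then c_k = f^(k)(0)/k! gives each Taylor coefficient.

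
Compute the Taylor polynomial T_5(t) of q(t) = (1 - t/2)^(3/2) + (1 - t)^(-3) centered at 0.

172035*t^5/8192 + 30723*t^4/2048 + 1281*t^3/128 + 195*t^2/32 + 9*t/4 + 2

Add the two expansions coefficient-wise.
q(0) = 2
q′(0) = 9/4
q′′(0) = 195/16
q′′′(0) = 3843/64
q^(4)(0) = 92169/256
q^(5)(0) = 2580525/1024
Dividing each by k! gives the coefficients c_0, ..., c_5.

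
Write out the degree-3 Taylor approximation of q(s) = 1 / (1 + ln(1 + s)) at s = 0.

Use the geometric series for the reciprocal, then substitute.
[s^0] = 1;  [s^1] = -1;  [s^2] = 3/2;  [s^3] = -7/3.

-7*s^3/3 + 3*s^2/2 - s + 1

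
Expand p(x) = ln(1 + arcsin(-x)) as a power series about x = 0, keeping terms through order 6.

-19*x^6/45 - 53*x^5/120 - 5*x^4/12 - x^3/2 - x^2/2 - x

Let u equal the inner series; expand the outer function in u and truncate.
p(0) = 0
p′(0) = -1
p′′(0) = -1
p′′′(0) = -3
p^(4)(0) = -10
p^(5)(0) = -53
p^(6)(0) = -304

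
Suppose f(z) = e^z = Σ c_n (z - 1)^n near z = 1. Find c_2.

e/2

f(1) = e
f′(1) = e
f′′(1) = e
So c_2 = f′′(1)/2! = e/2.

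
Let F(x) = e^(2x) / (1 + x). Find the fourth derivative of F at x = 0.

8

Write out both Maclaurin series and multiply, keeping only the needed powers.
From the series, [x^4] F = 1/3; multiply by 4! = 24 to get 8.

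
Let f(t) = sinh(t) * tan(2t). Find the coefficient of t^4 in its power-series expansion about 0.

Take the Cauchy product of the two expansions.
[t^0] = 0;  [t^1] = 0;  [t^2] = 2;  [t^3] = 0;  [t^4] = 3.

3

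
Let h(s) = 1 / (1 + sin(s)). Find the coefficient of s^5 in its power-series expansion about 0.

-61/120

Use the geometric series for the reciprocal, then substitute.
[s^0] = 1;  [s^1] = -1;  [s^2] = 1;  [s^3] = -5/6;  [s^4] = 2/3;  [s^5] = -61/120.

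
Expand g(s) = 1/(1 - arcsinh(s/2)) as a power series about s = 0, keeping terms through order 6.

Let u equal the inner series; expand the outer function in u and truncate.
[s^0] = 1;  [s^1] = 1/2;  [s^2] = 1/4;  [s^3] = 5/48;  [s^4] = 1/24;  [s^5] = 23/1280;  [s^6] = 23/2880.

23*s^6/2880 + 23*s^5/1280 + s^4/24 + 5*s^3/48 + s^2/4 + s/2 + 1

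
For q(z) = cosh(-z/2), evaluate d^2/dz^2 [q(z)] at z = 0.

The coefficient of z^2 in the expansion is 1/8, so q′′(0) = 2! * (1/8) = 1/4.

1/4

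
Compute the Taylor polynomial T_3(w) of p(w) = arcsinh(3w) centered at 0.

-9*w^3/2 + 3*w

p(0) = 0
p′(0) = 3
p′′(0) = 0
p′′′(0) = -27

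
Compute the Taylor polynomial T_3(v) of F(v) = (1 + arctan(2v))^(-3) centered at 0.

-72*v^3 + 24*v^2 - 6*v + 1

Compose series: expand the inner function first, then feed it into the outer expansion.
[v^0] = 1;  [v^1] = -6;  [v^2] = 24;  [v^3] = -72.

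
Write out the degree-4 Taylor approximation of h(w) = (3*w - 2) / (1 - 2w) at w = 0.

-8*w^4 - 4*w^3 - 2*w^2 - w - 2

Shift and add copies of the series according to the polynomial's terms.
h(0) = -2
h′(0) = -1
h′′(0) = -4
h′′′(0) = -24
h^(4)(0) = -192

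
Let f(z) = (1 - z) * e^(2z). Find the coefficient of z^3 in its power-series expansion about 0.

Multiply each power in the prefactor through the base expansion.
f(0) = 1
f′(0) = 1
f′′(0) = 0
f′′′(0) = -4

-2/3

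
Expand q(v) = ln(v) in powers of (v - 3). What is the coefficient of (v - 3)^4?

-1/324

q(3) = ln(3)
q′(3) = 1/3
q′′(3) = -1/9
q′′′(3) = 2/27
q^(4)(3) = -2/27
The Taylor polynomial is Σ q^(k)(3)/k! · (v - 3)^k.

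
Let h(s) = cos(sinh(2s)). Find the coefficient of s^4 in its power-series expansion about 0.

-2

Compose series: expand the inner function first, then feed it into the outer expansion.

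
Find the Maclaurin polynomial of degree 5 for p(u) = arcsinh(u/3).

p(0) = 0
p′(0) = 1/3
p′′(0) = 0
p′′′(0) = -1/27
p^(4)(0) = 0
p^(5)(0) = 1/27
Then c_k = p^(k)(0)/k! gives each Taylor coefficient.

u^5/3240 - u^3/162 + u/3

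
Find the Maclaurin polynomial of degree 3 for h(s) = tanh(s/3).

-s^3/81 + s/3

Apply the Taylor formula c_k = f^(k)(a)/k!.
h(0) = 0
h′(0) = 1/3
h′′(0) = 0
h′′′(0) = -2/27
Dividing each by k! gives the coefficients c_0, ..., c_3.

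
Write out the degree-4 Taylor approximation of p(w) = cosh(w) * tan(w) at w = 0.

5*w^3/6 + w

Take the Cauchy product of the two expansions.
[w^0] = 0;  [w^1] = 1;  [w^2] = 0;  [w^3] = 5/6;  [w^4] = 0.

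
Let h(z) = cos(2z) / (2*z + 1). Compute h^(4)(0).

208

Expand 1/(denominator) as a geometric series and multiply by the numerator's series.
The coefficient of z^4 in the expansion is 26/3, so h^(4)(0) = 4! * (26/3) = 208.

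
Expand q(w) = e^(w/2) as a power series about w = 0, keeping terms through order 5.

w^5/3840 + w^4/384 + w^3/48 + w^2/8 + w/2 + 1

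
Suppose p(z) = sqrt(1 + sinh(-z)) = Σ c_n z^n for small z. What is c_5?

Plug the Maclaurin series of the inner function into that of the outer and collect terms.
[z^0] = 1;  [z^1] = -1/2;  [z^2] = -1/8;  [z^3] = -7/48;  [z^4] = -31/384;  [z^5] = -241/3840.

-241/3840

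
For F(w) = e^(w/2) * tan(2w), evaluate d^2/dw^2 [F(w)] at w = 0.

Write out both Maclaurin series and multiply, keeping only the needed powers.
From the series, [w^2] F = 1; multiply by 2! = 2 to get 2.

2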